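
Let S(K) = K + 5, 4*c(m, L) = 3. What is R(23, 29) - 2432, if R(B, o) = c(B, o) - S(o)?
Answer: -9861/4 ≈ -2465.3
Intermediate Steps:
c(m, L) = ¾ (c(m, L) = (¼)*3 = ¾)
S(K) = 5 + K
R(B, o) = -17/4 - o (R(B, o) = ¾ - (5 + o) = ¾ + (-5 - o) = -17/4 - o)
R(23, 29) - 2432 = (-17/4 - 1*29) - 2432 = (-17/4 - 29) - 2432 = -133/4 - 2432 = -9861/4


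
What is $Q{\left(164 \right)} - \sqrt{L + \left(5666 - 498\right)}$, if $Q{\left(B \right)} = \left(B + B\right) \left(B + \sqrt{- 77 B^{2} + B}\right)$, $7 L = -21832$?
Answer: $53792 - \frac{2 \sqrt{25102}}{7} + 1968 i \sqrt{57523} \approx 53747.0 + 4.72 \cdot 10^{5} i$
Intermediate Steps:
$L = - \frac{21832}{7}$ ($L = \frac{1}{7} \left(-21832\right) = - \frac{21832}{7} \approx -3118.9$)
$Q{\left(B \right)} = 2 B \left(B + \sqrt{B - 77 B^{2}}\right)$
$Q{\left(164 \right)} - \sqrt{L + \left(5666 - 498\right)} = 2 \cdot 164 \left(164 + \sqrt{164 \left(1 - 12628\right)}\right) - \sqrt{- \frac{21832}{7} + \left(5666 - 498\right)} = 2 \cdot 164 \left(164 + \sqrt{164 \left(1 - 12628\right)}\right) - \sqrt{- \frac{21832}{7} + 5168} = 2 \cdot 164 \left(164 + \sqrt{164 \left(-12627\right)}\right) - \sqrt{\frac{14344}{7}} = 2 \cdot 164 \left(164 + \sqrt{-2070828}\right) - \frac{2 \sqrt{25102}}{7} = 2 \cdot 164 \left(164 + 6 i \sqrt{57523}\right) - \frac{2 \sqrt{25102}}{7} = \left(53792 + 1968 i \sqrt{57523}\right) - \frac{2 \sqrt{25102}}{7} = 53792 - \frac{2 \sqrt{25102}}{7} + 1968 i \sqrt{57523}$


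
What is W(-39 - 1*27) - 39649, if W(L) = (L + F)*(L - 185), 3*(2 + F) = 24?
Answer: -24589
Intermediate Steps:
F = 6 (F = -2 + (1/3)*24 = -2 + 8 = 6)
W(L) = (-185 + L)*(6 + L) (W(L) = (L + 6)*(L - 185) = (6 + L)*(-185 + L) = (-185 + L)*(6 + L))
W(-39 - 1*27) - 39649 = (-1110 + (-39 - 1*27)**2 - 179*(-39 - 1*27)) - 39649 = (-1110 + (-39 - 27)**2 - 179*(-39 - 27)) - 39649 = (-1110 + (-66)**2 - 179*(-66)) - 39649 = (-1110 + 4356 + 11814) - 39649 = 15060 - 39649 = -24589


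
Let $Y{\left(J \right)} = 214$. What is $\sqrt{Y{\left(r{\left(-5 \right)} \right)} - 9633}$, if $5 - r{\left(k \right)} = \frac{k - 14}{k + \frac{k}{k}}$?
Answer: $i \sqrt{9419} \approx 97.052 i$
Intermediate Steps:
$r{\left(k \right)} = 5 - \frac{-14 + k}{1 + k}$ ($r{\left(k \right)} = 5 - \frac{k - 14}{k + \frac{k}{k}} = 5 - \frac{-14 + k}{k + 1} = 5 - \frac{-14 + k}{1 + k}$)
$\sqrt{Y{\left(r{\left(-5 \right)} \right)} - 9633} = \sqrt{214 - 9633} = \sqrt{-9419} = i \sqrt{9419}$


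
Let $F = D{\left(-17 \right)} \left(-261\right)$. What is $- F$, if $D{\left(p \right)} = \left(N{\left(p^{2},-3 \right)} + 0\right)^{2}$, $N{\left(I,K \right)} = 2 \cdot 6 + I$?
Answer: $23646861$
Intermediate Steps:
$N{\left(I,K \right)} = 12 + I$
$D{\left(p \right)} = \left(12 + p^{2}\right)^{2}$ ($D{\left(p \right)} = \left(\left(12 + p^{2}\right) + 0\right)^{2} = \left(12 + p^{2}\right)^{2}$)
$F = -23646861$ ($F = \left(12 + \left(-17\right)^{2}\right)^{2} \left(-261\right) = \left(12 + 289\right)^{2} \left(-261\right) = 301^{2} \left(-261\right) = 90601 \left(-261\right) = -23646861$)
$- F = \left(-1\right) \left(-23646861\right) = 23646861$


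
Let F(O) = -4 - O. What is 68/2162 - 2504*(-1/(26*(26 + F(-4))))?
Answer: 682452/182689 ≈ 3.7356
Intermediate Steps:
68/2162 - 2504*(-1/(26*(26 + F(-4)))) = 68/2162 - 2504*(-1/(26*(26 + (-4 - 1*(-4))))) = 68*(1/2162) - 2504*(-1/(26*(26 + (-4 + 4)))) = 34/1081 - 2504*(-1/(26*(26 + 0))) = 34/1081 - 2504/((-26*26)) = 34/1081 - 2504/(-676) = 34/1081 - 2504*(-1/676) = 34/1081 + 626/169 = 682452/182689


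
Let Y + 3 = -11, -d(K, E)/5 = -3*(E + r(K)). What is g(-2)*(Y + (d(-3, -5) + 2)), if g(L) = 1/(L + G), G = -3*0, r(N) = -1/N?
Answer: 41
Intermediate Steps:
d(K, E) = -15/K + 15*E (d(K, E) = -(-15)*(E - 1/K) = -5*(-3*E + 3/K) = -15/K + 15*E)
Y = -14 (Y = -3 - 11 = -14)
G = 0
g(L) = 1/L (g(L) = 1/(L + 0) = 1/L)
g(-2)*(Y + (d(-3, -5) + 2)) = (-14 + ((-15/(-3) + 15*(-5)) + 2))/(-2) = -(-14 + ((-15*(-⅓) - 75) + 2))/2 = -(-14 + ((5 - 75) + 2))/2 = -(-14 + (-70 + 2))/2 = -(-14 - 68)/2 = -½*(-82) = 41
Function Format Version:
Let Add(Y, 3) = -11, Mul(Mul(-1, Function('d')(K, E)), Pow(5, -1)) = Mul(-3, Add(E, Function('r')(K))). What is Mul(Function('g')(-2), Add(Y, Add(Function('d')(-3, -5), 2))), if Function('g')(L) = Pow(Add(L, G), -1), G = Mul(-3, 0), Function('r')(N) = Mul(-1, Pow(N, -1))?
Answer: 41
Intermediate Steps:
Function('d')(K, E) = Add(Mul(-15, Pow(K, -1)), Mul(15, E)) (Function('d')(K, E) = Mul(-5, Mul(-3, Add(E, Mul(-1, Pow(K, -1))))) = Mul(-5, Add(Mul(-3, E), Mul(3, Pow(K, -1)))) = Add(Mul(-15, Pow(K, -1)), Mul(15, E)))
Y = -14 (Y = Add(-3, -11) = -14)
G = 0
Function('g')(L) = Pow(L, -1) (Function('g')(L) = Pow(Add(L, 0), -1) = Pow(L, -1))
Mul(Function('g')(-2), Add(Y, Add(Function('d')(-3, -5), 2))) = Mul(Pow(-2, -1), Add(-14, Add(Add(Mul(-15, Pow(-3, -1)), Mul(15, -5)), 2))) = Mul(Rational(-1, 2), Add(-14, Add(Add(Mul(-15, Rational(-1, 3)), -75), 2))) = Mul(Rational(-1, 2), Add(-14, Add(Add(5, -75), 2))) = Mul(Rational(-1, 2), Add(-14, Add(-70, 2))) = Mul(Rational(-1, 2), Add(-14, -68)) = Mul(Rational(-1, 2), -82) = 41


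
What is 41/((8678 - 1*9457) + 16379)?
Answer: 41/15600 ≈ 0.0026282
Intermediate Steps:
41/((8678 - 1*9457) + 16379) = 41/((8678 - 9457) + 16379) = 41/(-779 + 16379) = 41/15600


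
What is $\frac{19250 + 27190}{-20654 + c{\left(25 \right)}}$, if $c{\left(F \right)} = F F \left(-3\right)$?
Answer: $- \frac{46440}{22529} \approx -2.0613$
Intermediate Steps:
$c{\left(F \right)} = - 3 F^{2}$ ($c{\left(F \right)} = F^{2} \left(-3\right) = - 3 F^{2}$)
$\frac{19250 + 27190}{-20654 + c{\left(25 \right)}} = \frac{19250 + 27190}{-20654 - 3 \cdot 25^{2}} = \frac{46440}{-20654 - 1875} = \frac{46440}{-22529} = 46440 \left(- \frac{1}{22529}\right) = - \frac{46440}{22529}$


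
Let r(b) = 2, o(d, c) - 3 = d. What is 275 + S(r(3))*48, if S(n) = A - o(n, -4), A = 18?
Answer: 899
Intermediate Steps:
o(d, c) = 3 + d
S(n) = 15 - n (S(n) = 18 - (3 + n) = 18 + (-3 - n) = 15 - n)
275 + S(r(3))*48 = 275 + (15 - 1*2)*48 = 275 + (15 - 2)*48 = 275 + 13*48 = 275 + 624 = 899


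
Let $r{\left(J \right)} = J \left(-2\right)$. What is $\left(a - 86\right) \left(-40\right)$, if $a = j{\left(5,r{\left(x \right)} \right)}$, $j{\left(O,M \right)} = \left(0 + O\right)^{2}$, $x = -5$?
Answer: $2440$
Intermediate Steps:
$r{\left(J \right)} = - 2 J$
$j{\left(O,M \right)} = O^{2}$
$a = 25$ ($a = 5^{2} = 25$)
$\left(a - 86\right) \left(-40\right) = \left(25 - 86\right) \left(-40\right) = \left(-61\right) \left(-40\right) = 2440$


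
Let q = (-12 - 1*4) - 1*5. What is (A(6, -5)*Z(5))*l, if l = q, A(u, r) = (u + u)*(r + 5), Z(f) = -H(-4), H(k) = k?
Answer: 0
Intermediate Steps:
Z(f) = 4 (Z(f) = -1*(-4) = 4)
q = -21 (q = (-12 - 4) - 5 = -16 - 5 = -21)
A(u, r) = 2*u*(5 + r) (A(u, r) = (2*u)*(5 + r) = 2*u*(5 + r))
l = -21
(A(6, -5)*Z(5))*l = ((2*6*(5 - 5))*4)*(-21) = ((2*6*0)*4)*(-21) = (0*4)*(-21) = 0*(-21) = 0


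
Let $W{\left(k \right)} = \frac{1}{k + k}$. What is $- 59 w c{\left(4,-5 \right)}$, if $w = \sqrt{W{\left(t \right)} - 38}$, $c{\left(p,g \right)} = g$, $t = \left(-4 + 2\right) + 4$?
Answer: $\frac{295 i \sqrt{151}}{2} \approx 1812.5 i$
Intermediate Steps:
$t = 2$ ($t = -2 + 4 = 2$)
$W{\left(k \right)} = \frac{1}{2 k}$
$w = \frac{i \sqrt{151}}{2}$ ($w = \sqrt{\frac{1}{2 \cdot 2} - 38} = \sqrt{\frac{1}{2} \cdot \frac{1}{2} - 38} = \sqrt{\frac{1}{4} - 38} = \sqrt{- \frac{151}{4}} = \frac{i \sqrt{151}}{2} \approx 6.1441 i$)
$- 59 w c{\left(4,-5 \right)} = - 59 \frac{i \sqrt{151}}{2} \left(-5\right) = - \frac{59 i \sqrt{151}}{2} \left(-5\right) = \frac{295 i \sqrt{151}}{2}$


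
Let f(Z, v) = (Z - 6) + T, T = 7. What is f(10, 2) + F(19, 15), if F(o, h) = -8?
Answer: 3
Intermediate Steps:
f(Z, v) = 1 + Z (f(Z, v) = (Z - 6) + 7 = (-6 + Z) + 7 = 1 + Z)
f(10, 2) + F(19, 15) = (1 + 10) - 8 = 11 - 8 = 3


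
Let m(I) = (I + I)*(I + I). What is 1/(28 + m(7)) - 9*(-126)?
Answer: 254017/224 ≈ 1134.0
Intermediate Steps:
m(I) = 4*I² (m(I) = (2*I)*(2*I) = 4*I²)
1/(28 + m(7)) - 9*(-126) = 1/(28 + 4*7²) - 9*(-126) = 1/(28 + 4*49) + 1134 = 1/(28 + 196) + 1134 = 1/224 + 1134 = 254017/224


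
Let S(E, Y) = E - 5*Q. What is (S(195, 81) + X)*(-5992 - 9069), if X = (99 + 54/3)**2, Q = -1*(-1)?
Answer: -209031619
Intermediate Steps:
Q = 1
X = 13689 (X = (99 + 54*(1/3))**2 = (99 + 18)**2 = 117**2 = 13689)
S(E, Y) = -5 + E (S(E, Y) = E - 5*1 = E - 5 = -5 + E)
(S(195, 81) + X)*(-5992 - 9069) = ((-5 + 195) + 13689)*(-5992 - 9069) = (190 + 13689)*(-15061) = 13879*(-15061) = -209031619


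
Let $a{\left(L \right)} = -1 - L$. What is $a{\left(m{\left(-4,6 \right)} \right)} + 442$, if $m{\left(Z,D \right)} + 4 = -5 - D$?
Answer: $456$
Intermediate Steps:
$m{\left(Z,D \right)} = -9 - D$ ($m{\left(Z,D \right)} = -4 - \left(5 + D\right) = -9 - D$)
$a{\left(m{\left(-4,6 \right)} \right)} + 442 = \left(-1 - \left(-9 - 6\right)\right) + 442 = \left(-1 - -15\right) + 442 = \left(-1 + 15\right) + 442 = 14 + 442 = 456$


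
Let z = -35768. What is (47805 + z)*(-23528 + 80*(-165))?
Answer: -442094936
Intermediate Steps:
(47805 + z)*(-23528 + 80*(-165)) = (47805 - 35768)*(-23528 + 80*(-165)) = 12037*(-23528 - 13200) = 12037*(-36728) = -442094936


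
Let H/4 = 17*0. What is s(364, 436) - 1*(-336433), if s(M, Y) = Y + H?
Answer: 336869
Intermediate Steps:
H = 0 (H = 4*(17*0) = 4*0 = 0)
s(M, Y) = Y (s(M, Y) = Y + 0 = Y)
s(364, 436) - 1*(-336433) = 436 - 1*(-336433) = 436 + 336433 = 336869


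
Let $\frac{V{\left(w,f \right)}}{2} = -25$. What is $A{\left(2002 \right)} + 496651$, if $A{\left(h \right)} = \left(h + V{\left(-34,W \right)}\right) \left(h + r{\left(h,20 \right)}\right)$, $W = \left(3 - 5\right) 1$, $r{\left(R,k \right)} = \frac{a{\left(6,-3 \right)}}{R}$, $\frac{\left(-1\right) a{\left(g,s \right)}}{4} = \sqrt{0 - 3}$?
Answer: $4404555 - \frac{3904 i \sqrt{3}}{1001} \approx 4.4046 \cdot 10^{6} - 6.7552 i$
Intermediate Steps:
$a{\left(g,s \right)} = - 4 i \sqrt{3}$ ($a{\left(g,s \right)} = - 4 \sqrt{0 - 3} = - 4 \sqrt{-3} = - 4 i \sqrt{3}$)
$r{\left(R,k \right)} = - \frac{4 i \sqrt{3}}{R}$ ($r{\left(R,k \right)} = \frac{\left(-4\right) i \sqrt{3}}{R} = - \frac{4 i \sqrt{3}}{R}$)
$W = -2$ ($W = \left(-2\right) 1 = -2$)
$V{\left(w,f \right)} = -50$ ($V{\left(w,f \right)} = 2 \left(-25\right) = -50$)
$A{\left(h \right)} = \left(-50 + h\right) \left(h - \frac{4 i \sqrt{3}}{h}\right)$ ($A{\left(h \right)} = \left(h - 50\right) \left(h - \frac{4 i \sqrt{3}}{h}\right) = \left(-50 + h\right) \left(h - \frac{4 i \sqrt{3}}{h}\right)$)
$A{\left(2002 \right)} + 496651 = \left(2002^{2} - 100100 - 4 i \sqrt{3} + \frac{200 i \sqrt{3}}{2002}\right) + 496651 = \left(4008004 - 100100 - 4 i \sqrt{3} + 200 i \sqrt{3} \cdot \frac{1}{2002}\right) + 496651 = \left(4008004 - 100100 - 4 i \sqrt{3} + \frac{100 i \sqrt{3}}{1001}\right) + 496651 = \left(3907904 - \frac{3904 i \sqrt{3}}{1001}\right) + 496651 = 4404555 - \frac{3904 i \sqrt{3}}{1001}$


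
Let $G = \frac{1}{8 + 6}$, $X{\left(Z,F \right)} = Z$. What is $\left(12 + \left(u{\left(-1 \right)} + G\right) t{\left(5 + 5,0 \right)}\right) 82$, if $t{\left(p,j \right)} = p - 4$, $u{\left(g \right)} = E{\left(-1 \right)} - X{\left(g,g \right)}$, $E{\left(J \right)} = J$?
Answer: $\frac{7134}{7} \approx 1019.1$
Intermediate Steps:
$G = \frac{1}{14} \approx 0.071429$
$u{\left(g \right)} = -1 - g$
$t{\left(p,j \right)} = -4 + p$
$\left(12 + \left(u{\left(-1 \right)} + G\right) t{\left(5 + 5,0 \right)}\right) 82 = \left(12 + \left(\left(-1 - -1\right) + \frac{1}{14}\right) \left(-4 + \left(5 + 5\right)\right)\right) 82 = \left(12 + \left(\left(-1 + 1\right) + \frac{1}{14}\right) \left(-4 + 10\right)\right) 82 = \left(12 + \left(0 + \frac{1}{14}\right) 6\right) 82 = \left(12 + \frac{1}{14} \cdot 6\right) 82 = \left(12 + \frac{3}{7}\right) 82 = \frac{87}{7} \cdot 82 = \frac{7134}{7}$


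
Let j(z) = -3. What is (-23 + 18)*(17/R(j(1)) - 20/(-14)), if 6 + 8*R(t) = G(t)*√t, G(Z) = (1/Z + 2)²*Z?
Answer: 49030/5131 - 17000*I*√3/733 ≈ 9.5556 - 40.17*I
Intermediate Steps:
G(Z) = Z*(2 + 1/Z)² (G(Z) = (2 + 1/Z)²*Z = Z*(2 + 1/Z)²)
R(t) = -¾ + (1 + 2*t)²/(8*√t) (R(t) = -¾ + (((1 + 2*t)²/t)*√t)/8 = -¾ + ((1 + 2*t)²/√t)/8 = -¾ + (1 + 2*t)²/(8*√t))
(-23 + 18)*(17/R(j(1)) - 20/(-14)) = (-23 + 18)*(17/(-¾ + (1 + 2*(-3))²/(8*√(-3))) - 20/(-14)) = -5*(17/(-¾ + (-I*√3/3)*(1 - 6)²/8) - 20*(-1/14)) = -5*(17/(-¾ + (⅛)*(-I*√3/3)*(-5)²) + 10/7) = -5*(17/(-¾ + (⅛)*(-I*√3/3)*25) + 10/7) = -5*(17/(-¾ - 25*I*√3/24) + 10/7) = -5*(10/7 + 17/(-¾ - 25*I*√3/24)) = -50/7 - 85/(-¾ - 25*I*√3/24)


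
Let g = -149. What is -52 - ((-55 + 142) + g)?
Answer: 10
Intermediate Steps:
-52 - ((-55 + 142) + g) = -52 - ((-55 + 142) - 149) = -52 - (87 - 149) = -52 - 1*(-62) = -52 + 62 = 10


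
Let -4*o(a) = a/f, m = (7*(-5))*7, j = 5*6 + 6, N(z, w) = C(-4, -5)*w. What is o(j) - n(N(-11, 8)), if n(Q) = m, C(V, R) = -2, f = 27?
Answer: 734/3 ≈ 244.67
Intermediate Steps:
N(z, w) = -2*w
j = 36 (j = 30 + 6 = 36)
m = -245 (m = -35*7 = -245)
n(Q) = -245
o(a) = -a/108 (o(a) = -a/(4*27) = -a/108)
o(j) - n(N(-11, 8)) = -1/108*36 - 1*(-245) = -1/3 + 245 = 734/3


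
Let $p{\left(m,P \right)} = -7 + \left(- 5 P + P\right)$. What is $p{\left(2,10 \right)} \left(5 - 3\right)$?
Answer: $-94$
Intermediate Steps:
$p{\left(m,P \right)} = -7 - 4 P$
$p{\left(2,10 \right)} \left(5 - 3\right) = \left(-7 - 40\right) \left(5 - 3\right) = \left(-7 - 40\right) 2 = \left(-47\right) 2 = -94$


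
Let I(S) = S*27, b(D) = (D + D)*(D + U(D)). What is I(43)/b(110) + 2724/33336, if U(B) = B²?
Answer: 102165443/1243710600 ≈ 0.082146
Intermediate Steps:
b(D) = 2*D*(D + D²) (b(D) = (D + D)*(D + D²) = (2*D)*(D + D²) = 2*D*(D + D²))
I(S) = 27*S
I(43)/b(110) + 2724/33336 = (27*43)/((2*110²*(1 + 110))) + 2724/33336 = 1161/((2*12100*111)) + 2724*(1/33336) = 1161/2686200 + 227/2778 = 1161*(1/2686200) + 227/2778 = 387/895400 + 227/2778 = 102165443/1243710600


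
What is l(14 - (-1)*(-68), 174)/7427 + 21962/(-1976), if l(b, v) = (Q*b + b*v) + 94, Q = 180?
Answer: -100349623/7337876 ≈ -13.676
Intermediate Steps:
l(b, v) = 94 + 180*b + b*v (l(b, v) = (180*b + b*v) + 94 = 94 + 180*b + b*v)
l(14 - (-1)*(-68), 174)/7427 + 21962/(-1976) = (94 + 180*(14 - (-1)*(-68)) + (14 - (-1)*(-68))*174)/7427 + 21962/(-1976) = (94 + 180*(14 - 1*68) + (14 - 1*68)*174)*(1/7427) + 21962*(-1/1976) = (94 + 180*(14 - 68) + (14 - 68)*174)*(1/7427) - 10981/988 = (94 + 180*(-54) - 54*174)*(1/7427) - 10981/988 = (94 - 9720 - 9396)*(1/7427) - 10981/988 = -19022*1/7427 - 10981/988 = -19022/7427 - 10981/988 = -100349623/7337876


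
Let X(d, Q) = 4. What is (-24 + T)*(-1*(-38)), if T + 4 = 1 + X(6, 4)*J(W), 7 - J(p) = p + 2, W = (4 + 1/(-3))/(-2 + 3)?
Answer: -2470/3 ≈ -823.33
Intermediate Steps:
W = 11/3 (W = (4 - 1/3)/1 = (11/3)*1 = 11/3 ≈ 3.6667)
J(p) = 5 - p (J(p) = 7 - (p + 2) = 7 - (2 + p) = 7 + (-2 - p) = 5 - p)
T = 7/3 (T = -4 + (1 + 4*(5 - 1*11/3)) = -4 + (1 + 4*(5 - 11/3)) = -4 + (1 + 4*(4/3)) = -4 + (1 + 16/3) = -4 + 19/3 = 7/3 ≈ 2.3333)
(-24 + T)*(-1*(-38)) = (-24 + 7/3)*(-1*(-38)) = -65/3*38 = -2470/3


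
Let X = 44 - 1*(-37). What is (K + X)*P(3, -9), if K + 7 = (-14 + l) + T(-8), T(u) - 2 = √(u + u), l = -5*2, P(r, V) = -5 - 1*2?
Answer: -364 - 28*I ≈ -364.0 - 28.0*I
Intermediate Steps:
P(r, V) = -7 (P(r, V) = -5 - 2 = -7)
l = -10
X = 81 (X = 44 + 37 = 81)
T(u) = 2 + √2*√u (T(u) = 2 + √(u + u) = 2 + √(2*u) = 2 + √2*√u)
K = -29 + 4*I (K = -7 + ((-14 - 10) + (2 + √2*√(-8))) = -7 + (-24 + (2 + √2*(2*I*√2))) = -7 + (-24 + (2 + 4*I)) = -7 + (-22 + 4*I) = -29 + 4*I ≈ -29.0 + 4.0*I)
(K + X)*P(3, -9) = ((-29 + 4*I) + 81)*(-7) = (52 + 4*I)*(-7) = -364 - 28*I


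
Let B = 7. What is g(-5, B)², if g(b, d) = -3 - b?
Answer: 4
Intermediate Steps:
g(-5, B)² = (-3 - 1*(-5))² = (-3 + 5)² = 2² = 4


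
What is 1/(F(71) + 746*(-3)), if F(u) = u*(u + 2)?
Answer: 1/2945 ≈ 0.00033956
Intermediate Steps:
F(u) = u*(2 + u)
1/(F(71) + 746*(-3)) = 1/(71*(2 + 71) + 746*(-3)) = 1/(71*73 - 2238) = 1/(5183 - 2238) = 1/2945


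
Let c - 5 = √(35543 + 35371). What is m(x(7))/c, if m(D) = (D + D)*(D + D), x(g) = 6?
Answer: -720/70889 + 144*√70914/70889 ≈ 0.53078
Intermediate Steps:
c = 5 + √70914 (c = 5 + √(35543 + 35371) = 5 + √70914 ≈ 271.30)
m(D) = 4*D² (m(D) = (2*D)*(2*D) = 4*D²)
m(x(7))/c = (4*6²)/(5 + √70914) = (4*36)/(5 + √70914) = 144/(5 + √70914)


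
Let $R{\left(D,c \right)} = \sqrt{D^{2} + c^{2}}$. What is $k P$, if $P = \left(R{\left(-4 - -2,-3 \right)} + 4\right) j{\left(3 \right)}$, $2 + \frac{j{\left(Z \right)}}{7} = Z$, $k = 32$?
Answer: $896 + 224 \sqrt{13} \approx 1703.6$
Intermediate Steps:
$j{\left(Z \right)} = -14 + 7 Z$
$P = 28 + 7 \sqrt{13}$ ($P = \left(\sqrt{\left(-4 - -2\right)^{2} + \left(-3\right)^{2}} + 4\right) \left(-14 + 7 \cdot 3\right) = \left(\sqrt{\left(-4 + 2\right)^{2} + 9} + 4\right) \left(-14 + 21\right) = \left(\sqrt{\left(-2\right)^{2} + 9} + 4\right) 7 = \left(\sqrt{4 + 9} + 4\right) 7 = \left(\sqrt{13} + 4\right) 7 = \left(4 + \sqrt{13}\right) 7 = 28 + 7 \sqrt{13} \approx 53.239$)
$k P = 32 \left(28 + 7 \sqrt{13}\right) = 896 + 224 \sqrt{13}$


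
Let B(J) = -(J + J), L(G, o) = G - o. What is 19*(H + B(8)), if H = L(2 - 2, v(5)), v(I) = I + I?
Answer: -494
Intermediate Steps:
v(I) = 2*I
H = -10 (H = (2 - 2) - 2*5 = 0 - 1*10 = 0 - 10 = -10)
B(J) = -2*J
19*(H + B(8)) = 19*(-10 - 2*8) = 19*(-10 - 16) = 19*(-26) = -494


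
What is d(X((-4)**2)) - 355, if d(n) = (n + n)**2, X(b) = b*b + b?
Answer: 295581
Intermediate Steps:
X(b) = b + b**2 (X(b) = b**2 + b = b + b**2)
d(n) = 4*n**2 (d(n) = (2*n)**2 = 4*n**2)
d(X((-4)**2)) - 355 = 4*((-4)**2*(1 + (-4)**2))**2 - 355 = 4*(16*(1 + 16))**2 - 355 = 4*(16*17)**2 - 355 = 4*272**2 - 355 = 4*73984 - 355 = 295936 - 355 = 295581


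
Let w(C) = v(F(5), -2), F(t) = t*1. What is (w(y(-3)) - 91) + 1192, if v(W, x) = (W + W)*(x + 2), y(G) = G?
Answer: 1101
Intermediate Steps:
F(t) = t
v(W, x) = 2*W*(2 + x) (v(W, x) = (2*W)*(2 + x) = 2*W*(2 + x))
w(C) = 0 (w(C) = 2*5*(2 - 2) = 2*5*0 = 0)
(w(y(-3)) - 91) + 1192 = (0 - 91) + 1192 = -91 + 1192 = 1101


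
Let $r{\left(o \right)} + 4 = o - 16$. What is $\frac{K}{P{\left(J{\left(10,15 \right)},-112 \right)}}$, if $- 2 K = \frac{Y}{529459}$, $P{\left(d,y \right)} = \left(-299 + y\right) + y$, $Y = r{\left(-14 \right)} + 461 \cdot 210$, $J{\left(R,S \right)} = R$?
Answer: $\frac{48388}{276907057} \approx 0.00017474$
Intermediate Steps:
$r{\left(o \right)} = -20 + o$ ($r{\left(o \right)} = -4 + \left(o - 16\right) = -4 + \left(-16 + o\right) = -20 + o$)
$Y = 96776$ ($Y = \left(-20 - 14\right) + 461 \cdot 210 = -34 + 96810 = 96776$)
$P{\left(d,y \right)} = -299 + 2 y$
$K = - \frac{48388}{529459}$ ($K = - \frac{96776 \cdot \frac{1}{529459}}{2} = \left(- \frac{1}{2}\right) \frac{96776}{529459} = - \frac{48388}{529459} \approx -0.091391$)
$\frac{K}{P{\left(J{\left(10,15 \right)},-112 \right)}} = - \frac{48388}{529459 \left(-299 + 2 \left(-112\right)\right)} = - \frac{48388}{529459 \left(-299 - 224\right)} = - \frac{48388}{529459 \left(-523\right)} = \left(- \frac{48388}{529459}\right) \left(- \frac{1}{523}\right) = \frac{48388}{276907057}$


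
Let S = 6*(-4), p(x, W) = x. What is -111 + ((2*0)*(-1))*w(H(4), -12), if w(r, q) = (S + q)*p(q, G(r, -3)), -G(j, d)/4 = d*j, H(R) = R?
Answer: -111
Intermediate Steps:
G(j, d) = -4*d*j
S = -24
w(r, q) = q*(-24 + q) (w(r, q) = (-24 + q)*q = q*(-24 + q))
-111 + ((2*0)*(-1))*w(H(4), -12) = -111 + ((2*0)*(-1))*(-12*(-24 - 12)) = -111 + (0*(-1))*(-12*(-36)) = -111 + 0*432 = -111 + 0 = -111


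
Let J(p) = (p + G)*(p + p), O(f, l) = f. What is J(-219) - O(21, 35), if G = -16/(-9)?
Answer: 285367/3 ≈ 95122.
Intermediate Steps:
G = 16/9 (G = -16*(-⅑) = 16/9 ≈ 1.7778)
J(p) = 2*p*(16/9 + p) (J(p) = (p + 16/9)*(p + p) = (16/9 + p)*(2*p) = 2*p*(16/9 + p))
J(-219) - O(21, 35) = (2/9)*(-219)*(16 + 9*(-219)) - 1*21 = (2/9)*(-219)*(16 - 1971) - 21 = (2/9)*(-219)*(-1955) - 21 = 285430/3 - 21 = 285367/3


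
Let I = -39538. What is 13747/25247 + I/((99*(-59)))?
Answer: 1078512113/147467727 ≈ 7.3135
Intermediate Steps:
13747/25247 + I/((99*(-59))) = 13747/25247 - 39538/(99*(-59)) = 13747*(1/25247) - 39538/(-5841) = 13747/25247 - 39538*(-1/5841) = 13747/25247 + 39538/5841 = 1078512113/147467727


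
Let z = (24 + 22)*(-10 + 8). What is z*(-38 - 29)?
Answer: 6164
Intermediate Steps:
z = -92 (z = 46*(-2) = -92)
z*(-38 - 29) = -92*(-38 - 29) = -92*(-67) = 6164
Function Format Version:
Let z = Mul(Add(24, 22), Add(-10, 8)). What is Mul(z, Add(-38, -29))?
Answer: 6164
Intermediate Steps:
z = -92 (z = Mul(46, -2) = -92)
Mul(z, Add(-38, -29)) = Mul(-92, Add(-38, -29)) = Mul(-92, -67) = 6164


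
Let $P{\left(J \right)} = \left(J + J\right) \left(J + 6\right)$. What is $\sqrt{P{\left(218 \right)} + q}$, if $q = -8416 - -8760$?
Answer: $2 \sqrt{24502} \approx 313.06$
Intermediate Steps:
$q = 344$ ($q = -8416 + 8760 = 344$)
$P{\left(J \right)} = 2 J \left(6 + J\right)$
$\sqrt{P{\left(218 \right)} + q} = \sqrt{2 \cdot 218 \left(6 + 218\right) + 344} = \sqrt{2 \cdot 218 \cdot 224 + 344} = \sqrt{97664 + 344} = \sqrt{98008} = 2 \sqrt{24502}$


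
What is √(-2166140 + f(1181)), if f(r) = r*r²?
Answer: √1645046601 ≈ 40559.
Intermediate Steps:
f(r) = r³
√(-2166140 + f(1181)) = √(-2166140 + 1181³) = √(-2166140 + 1647212741) = √1645046601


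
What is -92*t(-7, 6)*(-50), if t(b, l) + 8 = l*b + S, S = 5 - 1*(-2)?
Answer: -197800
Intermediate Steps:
S = 7 (S = 5 + 2 = 7)
t(b, l) = -1 + b*l (t(b, l) = -8 + (l*b + 7) = -8 + (b*l + 7) = -8 + (7 + b*l) = -1 + b*l)
-92*t(-7, 6)*(-50) = -92*(-1 - 7*6)*(-50) = -92*(-1 - 42)*(-50) = -92*(-43)*(-50) = 3956*(-50) = -197800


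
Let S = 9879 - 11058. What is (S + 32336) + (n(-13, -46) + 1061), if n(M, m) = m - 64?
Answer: 32108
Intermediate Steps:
n(M, m) = -64 + m
S = -1179
(S + 32336) + (n(-13, -46) + 1061) = (-1179 + 32336) + ((-64 - 46) + 1061) = 31157 + (-110 + 1061) = 31157 + 951 = 32108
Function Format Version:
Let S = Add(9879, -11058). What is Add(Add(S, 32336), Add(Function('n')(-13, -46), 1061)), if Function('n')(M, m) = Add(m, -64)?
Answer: 32108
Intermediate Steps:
Function('n')(M, m) = Add(-64, m)
S = -1179
Add(Add(S, 32336), Add(Function('n')(-13, -46), 1061)) = Add(Add(-1179, 32336), Add(Add(-64, -46), 1061)) = Add(31157, Add(-110, 1061)) = Add(31157, 951) = 32108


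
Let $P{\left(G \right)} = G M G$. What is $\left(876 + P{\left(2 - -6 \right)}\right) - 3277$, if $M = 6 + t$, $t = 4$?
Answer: $-1761$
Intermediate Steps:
$M = 10$ ($M = 6 + 4 = 10$)
$P{\left(G \right)} = 10 G^{2}$ ($P{\left(G \right)} = G 10 G = 10 G G = 10 G^{2}$)
$\left(876 + P{\left(2 - -6 \right)}\right) - 3277 = \left(876 + 10 \left(2 - -6\right)^{2}\right) - 3277 = \left(876 + 10 \left(2 + 6\right)^{2}\right) - 3277 = \left(876 + 10 \cdot 8^{2}\right) - 3277 = \left(876 + 10 \cdot 64\right) - 3277 = \left(876 + 640\right) - 3277 = 1516 - 3277 = -1761$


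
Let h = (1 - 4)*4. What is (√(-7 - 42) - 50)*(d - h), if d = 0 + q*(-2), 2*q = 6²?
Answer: 1200 - 168*I ≈ 1200.0 - 168.0*I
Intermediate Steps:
h = -12 (h = -3*4 = -12)
q = 18 (q = (½)*6² = (½)*36 = 18)
d = -36 (d = 0 + 18*(-2) = 0 - 36 = -36)
(√(-7 - 42) - 50)*(d - h) = (√(-7 - 42) - 50)*(-36 - 1*(-12)) = (√(-49) - 50)*(-36 + 12) = (7*I - 50)*(-24) = (-50 + 7*I)*(-24) = 1200 - 168*I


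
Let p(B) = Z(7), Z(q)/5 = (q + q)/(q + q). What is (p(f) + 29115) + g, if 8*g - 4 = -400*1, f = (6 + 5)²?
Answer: 58141/2 ≈ 29071.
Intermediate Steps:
f = 121 (f = 11² = 121)
Z(q) = 5 (Z(q) = 5*((q + q)/(q + q)) = 5*((2*q)/((2*q))) = 5*((2*q)*(1/(2*q))) = 5*1 = 5)
p(B) = 5
g = -99/2 (g = ½ + (-400*1)/8 = ½ + (⅛)*(-400) = ½ - 50 = -99/2 ≈ -49.500)
(p(f) + 29115) + g = (5 + 29115) - 99/2 = 29120 - 99/2 = 58141/2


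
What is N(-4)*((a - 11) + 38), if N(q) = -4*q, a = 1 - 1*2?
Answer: 416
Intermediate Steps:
a = -1 (a = 1 - 2 = -1)
N(-4)*((a - 11) + 38) = (-4*(-4))*((-1 - 11) + 38) = 16*(-12 + 38) = 16*26 = 416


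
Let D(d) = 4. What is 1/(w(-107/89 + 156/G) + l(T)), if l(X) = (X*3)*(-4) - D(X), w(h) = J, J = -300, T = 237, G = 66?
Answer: -1/3148 ≈ -0.00031766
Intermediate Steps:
w(h) = -300
l(X) = -4 - 12*X (l(X) = (X*3)*(-4) - 1*4 = (3*X)*(-4) - 4 = -12*X - 4 = -4 - 12*X)
1/(w(-107/89 + 156/G) + l(T)) = 1/(-300 + (-4 - 12*237)) = 1/(-300 + (-4 - 2844)) = 1/(-300 - 2848) = 1/(-3148) = -1/3148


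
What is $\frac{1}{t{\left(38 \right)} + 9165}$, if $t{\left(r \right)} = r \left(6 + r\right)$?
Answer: $\frac{1}{10837} \approx 9.2276 \cdot 10^{-5}$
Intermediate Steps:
$\frac{1}{t{\left(38 \right)} + 9165} = \frac{1}{38 \left(6 + 38\right) + 9165} = \frac{1}{38 \cdot 44 + 9165} = \frac{1}{1672 + 9165} = \frac{1}{10837}$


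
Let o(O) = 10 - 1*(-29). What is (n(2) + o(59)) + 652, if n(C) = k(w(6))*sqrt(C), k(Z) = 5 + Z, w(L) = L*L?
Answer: 691 + 41*sqrt(2) ≈ 748.98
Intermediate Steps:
w(L) = L**2
o(O) = 39 (o(O) = 10 + 29 = 39)
n(C) = 41*sqrt(C) (n(C) = (5 + 6**2)*sqrt(C) = (5 + 36)*sqrt(C) = 41*sqrt(C))
(n(2) + o(59)) + 652 = (41*sqrt(2) + 39) + 652 = (39 + 41*sqrt(2)) + 652 = 691 + 41*sqrt(2)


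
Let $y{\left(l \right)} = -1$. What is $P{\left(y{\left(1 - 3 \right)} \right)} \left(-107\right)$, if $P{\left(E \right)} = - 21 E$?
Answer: $-2247$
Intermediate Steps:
$P{\left(y{\left(1 - 3 \right)} \right)} \left(-107\right) = \left(-21\right) \left(-1\right) \left(-107\right) = 21 \left(-107\right) = -2247$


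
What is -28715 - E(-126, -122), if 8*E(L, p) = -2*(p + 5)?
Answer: -114977/4 ≈ -28744.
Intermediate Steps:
E(L, p) = -5/4 - p/4 (E(L, p) = (-2*(p + 5))/8 = (-2*(5 + p))/8 = (-10 - 2*p)/8 = -5/4 - p/4)
-28715 - E(-126, -122) = -28715 - (-5/4 - ¼*(-122)) = -28715 - (-5/4 + 61/2) = -28715 - 1*117/4 = -28715 - 117/4 = -114977/4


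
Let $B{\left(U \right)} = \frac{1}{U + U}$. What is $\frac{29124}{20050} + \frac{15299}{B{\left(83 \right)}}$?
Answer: $\frac{25459845412}{10025} \approx 2.5396 \cdot 10^{6}$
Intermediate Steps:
$B{\left(U \right)} = \frac{1}{2 U}$
$\frac{29124}{20050} + \frac{15299}{B{\left(83 \right)}} = \frac{29124}{20050} + \frac{15299}{\frac{1}{2} \cdot \frac{1}{83}} = 29124 \cdot \frac{1}{20050} + \frac{15299}{\frac{1}{2} \cdot \frac{1}{83}} = \frac{14562}{10025} + 15299 \frac{1}{\frac{1}{166}} = \frac{14562}{10025} + 15299 \cdot 166 = \frac{14562}{10025} + 2539634 = \frac{25459845412}{10025}$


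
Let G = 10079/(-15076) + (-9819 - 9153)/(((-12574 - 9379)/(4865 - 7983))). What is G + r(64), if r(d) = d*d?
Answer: 463588739905/330963428 ≈ 1400.7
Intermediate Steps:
r(d) = d**2
G = -892037461183/330963428 (G = 10079*(-1/15076) - 18972/((-21953/(-3118))) = -10079/15076 - 18972/((-21953*(-1/3118))) = -10079/15076 - 18972/21953/3118 = -10079/15076 - 18972*3118/21953 = -10079/15076 - 59154696/21953 = -892037461183/330963428 ≈ -2695.3)
G + r(64) = -892037461183/330963428 + 64**2 = -892037461183/330963428 + 4096 = 463588739905/330963428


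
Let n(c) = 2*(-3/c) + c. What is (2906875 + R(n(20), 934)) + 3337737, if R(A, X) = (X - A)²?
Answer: 708055649/100 ≈ 7.0806e+6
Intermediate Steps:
n(c) = c - 6/c (n(c) = -6/c + c = c - 6/c)
(2906875 + R(n(20), 934)) + 3337737 = (2906875 + ((20 - 6/20) - 1*934)²) + 3337737 = (2906875 + ((20 - 6*1/20) - 934)²) + 3337737 = (2906875 + ((20 - 3/10) - 934)²) + 3337737 = (2906875 + (197/10 - 934)²) + 3337737 = (2906875 + (-9143/10)²) + 3337737 = (2906875 + 83594449/100) + 3337737 = 374281949/100 + 3337737 = 708055649/100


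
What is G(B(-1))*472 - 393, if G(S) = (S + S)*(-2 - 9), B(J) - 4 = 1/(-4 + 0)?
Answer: -39333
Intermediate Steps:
B(J) = 15/4 (B(J) = 4 + 1/(-4 + 0) = 4 + 1/(-4) = 4 - 1/4 = 15/4)
G(S) = -22*S (G(S) = (2*S)*(-11) = -22*S)
G(B(-1))*472 - 393 = -22*15/4*472 - 393 = -165/2*472 - 393 = -38940 - 393 = -39333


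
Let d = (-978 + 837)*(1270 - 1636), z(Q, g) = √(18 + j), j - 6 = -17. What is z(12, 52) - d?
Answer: -51606 + √7 ≈ -51603.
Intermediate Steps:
j = -11 (j = 6 - 17 = -11)
z(Q, g) = √7 (z(Q, g) = √(18 - 11) = √7)
d = 51606 (d = -141*(-366) = 51606)
z(12, 52) - d = √7 - 1*51606 = √7 - 51606 = -51606 + √7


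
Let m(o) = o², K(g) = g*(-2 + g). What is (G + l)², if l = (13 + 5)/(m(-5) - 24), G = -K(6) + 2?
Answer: 16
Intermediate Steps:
G = -22 (G = -6*(-2 + 6) + 2 = -6*4 + 2 = -1*24 + 2 = -24 + 2 = -22)
l = 18 (l = (13 + 5)/((-5)² - 24) = 18/(25 - 24) = 18/1 = 18*1 = 18)
(G + l)² = (-22 + 18)² = (-4)² = 16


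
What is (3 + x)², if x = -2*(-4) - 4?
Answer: 49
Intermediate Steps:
x = 4 (x = 8 - 4 = 4)
(3 + x)² = (3 + 4)² = 7² = 49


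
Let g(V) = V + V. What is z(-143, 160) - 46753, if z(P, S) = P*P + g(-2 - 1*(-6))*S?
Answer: -25024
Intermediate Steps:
g(V) = 2*V
z(P, S) = P² + 8*S (z(P, S) = P*P + (2*(-2 - 1*(-6)))*S = P² + (2*(-2 + 6))*S = P² + (2*4)*S = P² + 8*S)
z(-143, 160) - 46753 = ((-143)² + 8*160) - 46753 = (20449 + 1280) - 46753 = 21729 - 46753 = -25024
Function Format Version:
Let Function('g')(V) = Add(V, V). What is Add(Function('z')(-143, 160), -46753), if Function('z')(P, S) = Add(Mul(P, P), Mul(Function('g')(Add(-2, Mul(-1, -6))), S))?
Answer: -25024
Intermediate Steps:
Function('g')(V) = Mul(2, V)
Function('z')(P, S) = Add(Pow(P, 2), Mul(8, S)) (Function('z')(P, S) = Add(Mul(P, P), Mul(Mul(2, Add(-2, Mul(-1, -6))), S)) = Add(Pow(P, 2), Mul(Mul(2, Add(-2, 6)), S)) = Add(Pow(P, 2), Mul(Mul(2, 4), S)) = Add(Pow(P, 2), Mul(8, S)))
Add(Function('z')(-143, 160), -46753) = Add(Add(Pow(-143, 2), Mul(8, 160)), -46753) = Add(Add(20449, 1280), -46753) = Add(21729, -46753) = -25024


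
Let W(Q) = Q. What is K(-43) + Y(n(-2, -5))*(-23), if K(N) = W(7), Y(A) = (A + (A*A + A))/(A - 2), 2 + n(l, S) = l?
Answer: 113/3 ≈ 37.667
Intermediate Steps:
n(l, S) = -2 + l
Y(A) = (A² + 2*A)/(-2 + A) (Y(A) = (A + (A² + A))/(-2 + A) = (A + (A + A²))/(-2 + A) = (A² + 2*A)/(-2 + A))
K(N) = 7
K(-43) + Y(n(-2, -5))*(-23) = 7 + ((-2 - 2)*(2 + (-2 - 2))/(-2 + (-2 - 2)))*(-23) = 7 - 4*(2 - 4)/(-2 - 4)*(-23) = 7 - 4*(-2)/(-6)*(-23) = 7 - 4*(-⅙)*(-2)*(-23) = 7 - 4/3*(-23) = 7 + 92/3 = 113/3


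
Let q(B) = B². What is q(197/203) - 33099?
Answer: -1363937882/41209 ≈ -33098.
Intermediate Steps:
q(197/203) - 33099 = (197/203)² - 33099 = 38809/41209 - 33099 = -1363937882/41209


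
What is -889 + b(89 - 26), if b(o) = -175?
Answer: -1064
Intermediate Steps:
-889 + b(89 - 26) = -889 - 175 = -1064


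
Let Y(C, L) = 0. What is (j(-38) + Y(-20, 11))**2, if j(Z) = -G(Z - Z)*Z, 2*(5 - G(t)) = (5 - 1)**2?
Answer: 12996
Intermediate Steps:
G(t) = -3 (G(t) = 5 - (5 - 1)**2/2 = 5 - 1/2*4**2 = 5 - 1/2*16 = 5 - 8 = -3)
j(Z) = 3*Z (j(Z) = -(-3)*Z = 3*Z)
(j(-38) + Y(-20, 11))**2 = (3*(-38) + 0)**2 = (-114 + 0)**2 = (-114)**2 = 12996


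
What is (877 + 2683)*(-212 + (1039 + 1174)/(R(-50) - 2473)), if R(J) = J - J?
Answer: -1874300840/2473 ≈ -7.5791e+5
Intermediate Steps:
R(J) = 0
(877 + 2683)*(-212 + (1039 + 1174)/(R(-50) - 2473)) = (877 + 2683)*(-212 + (1039 + 1174)/(0 - 2473)) = 3560*(-212 + 2213/(-2473)) = 3560*(-212 + 2213*(-1/2473)) = 3560*(-212 - 2213/2473) = 3560*(-526489/2473) = -1874300840/2473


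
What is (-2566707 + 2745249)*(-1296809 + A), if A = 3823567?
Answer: 451132426836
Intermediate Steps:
(-2566707 + 2745249)*(-1296809 + A) = (-2566707 + 2745249)*(-1296809 + 3823567) = 178542*2526758 = 451132426836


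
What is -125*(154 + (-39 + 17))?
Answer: -16500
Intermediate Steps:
-125*(154 + (-39 + 17)) = -125*(154 - 22) = -125*132 = -16500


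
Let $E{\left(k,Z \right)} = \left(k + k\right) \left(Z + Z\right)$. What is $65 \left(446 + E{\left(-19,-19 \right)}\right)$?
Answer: $122850$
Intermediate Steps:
$E{\left(k,Z \right)} = 4 Z k$ ($E{\left(k,Z \right)} = 2 k 2 Z = 4 Z k$)
$65 \left(446 + E{\left(-19,-19 \right)}\right) = 65 \left(446 + 4 \left(-19\right) \left(-19\right)\right) = 65 \left(446 + 1444\right) = 65 \cdot 1890 = 122850$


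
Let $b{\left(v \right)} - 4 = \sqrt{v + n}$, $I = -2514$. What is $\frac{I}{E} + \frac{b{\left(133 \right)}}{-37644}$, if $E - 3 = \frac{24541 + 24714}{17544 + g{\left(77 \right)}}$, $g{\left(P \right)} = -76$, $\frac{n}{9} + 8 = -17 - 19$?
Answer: $- \frac{413279950531}{956712849} - \frac{i \sqrt{263}}{37644} \approx -431.98 - 0.00043081 i$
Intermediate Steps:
$n = -396$ ($n = -72 + 9 \left(-17 - 19\right) = -72 + 9 \left(-36\right) = -72 - 324 = -396$)
$b{\left(v \right)} = 4 + \sqrt{-396 + v}$ ($b{\left(v \right)} = 4 + \sqrt{v - 396} = 4 + \sqrt{-396 + v}$)
$E = \frac{101659}{17468}$ ($E = 3 + \frac{24541 + 24714}{17544 - 76} = 3 + \frac{49255}{17468} = \frac{101659}{17468} \approx 5.8197$)
$\frac{I}{E} + \frac{b{\left(133 \right)}}{-37644} = - \frac{2514}{\frac{101659}{17468}} + \frac{4 + \sqrt{-396 + 133}}{-37644} = \left(-2514\right) \frac{17468}{101659} + \left(4 + \sqrt{-263}\right) \left(- \frac{1}{37644}\right) = - \frac{43914552}{101659} + \left(4 + i \sqrt{263}\right) \left(- \frac{1}{37644}\right) = - \frac{43914552}{101659} - \left(\frac{1}{9411} + \frac{i \sqrt{263}}{37644}\right) = - \frac{413279950531}{956712849} - \frac{i \sqrt{263}}{37644}$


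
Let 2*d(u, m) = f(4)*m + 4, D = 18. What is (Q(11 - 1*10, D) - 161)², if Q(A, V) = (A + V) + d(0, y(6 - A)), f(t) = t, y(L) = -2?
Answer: 20736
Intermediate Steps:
d(u, m) = 2 + 2*m (d(u, m) = (4*m + 4)/2 = (4 + 4*m)/2 = 2 + 2*m)
Q(A, V) = -2 + A + V (Q(A, V) = (A + V) + (2 + 2*(-2)) = (A + V) + (2 - 4) = (A + V) - 2 = -2 + A + V)
(Q(11 - 1*10, D) - 161)² = ((-2 + (11 - 1*10) + 18) - 161)² = ((-2 + (11 - 10) + 18) - 161)² = ((-2 + 1 + 18) - 161)² = (17 - 161)² = (-144)² = 20736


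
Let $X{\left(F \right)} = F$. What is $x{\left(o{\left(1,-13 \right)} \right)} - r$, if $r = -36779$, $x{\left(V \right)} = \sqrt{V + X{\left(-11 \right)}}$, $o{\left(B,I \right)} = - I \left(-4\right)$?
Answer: $36779 + 3 i \sqrt{7} \approx 36779.0 + 7.9373 i$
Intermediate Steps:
$o{\left(B,I \right)} = 4 I$
$x{\left(V \right)} = \sqrt{-11 + V}$ ($x{\left(V \right)} = \sqrt{V - 11} = \sqrt{-11 + V}$)
$x{\left(o{\left(1,-13 \right)} \right)} - r = \sqrt{-11 + 4 \left(-13\right)} - -36779 = \sqrt{-11 - 52} + 36779 = \sqrt{-63} + 36779 = 3 i \sqrt{7} + 36779 = 36779 + 3 i \sqrt{7}$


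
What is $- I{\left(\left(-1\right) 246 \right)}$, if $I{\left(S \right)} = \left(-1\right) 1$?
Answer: $1$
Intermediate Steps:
$I{\left(S \right)} = -1$
$- I{\left(\left(-1\right) 246 \right)} = \left(-1\right) \left(-1\right) = 1$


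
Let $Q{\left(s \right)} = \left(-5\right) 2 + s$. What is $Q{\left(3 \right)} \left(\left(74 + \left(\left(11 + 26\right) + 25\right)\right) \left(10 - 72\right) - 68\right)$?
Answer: $59500$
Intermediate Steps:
$Q{\left(s \right)} = -10 + s$
$Q{\left(3 \right)} \left(\left(74 + \left(\left(11 + 26\right) + 25\right)\right) \left(10 - 72\right) - 68\right) = \left(-10 + 3\right) \left(\left(74 + \left(\left(11 + 26\right) + 25\right)\right) \left(10 - 72\right) - 68\right) = - 7 \left(\left(74 + \left(37 + 25\right)\right) \left(-62\right) - 68\right) = - 7 \left(\left(74 + 62\right) \left(-62\right) - 68\right) = - 7 \left(136 \left(-62\right) - 68\right) = - 7 \left(-8432 - 68\right) = \left(-7\right) \left(-8500\right) = 59500$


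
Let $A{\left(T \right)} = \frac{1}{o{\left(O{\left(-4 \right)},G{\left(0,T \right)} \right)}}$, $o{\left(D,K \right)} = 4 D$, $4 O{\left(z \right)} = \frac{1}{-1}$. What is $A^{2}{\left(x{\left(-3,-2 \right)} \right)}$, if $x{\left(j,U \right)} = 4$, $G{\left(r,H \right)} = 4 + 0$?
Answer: $1$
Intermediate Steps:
$G{\left(r,H \right)} = 4$
$O{\left(z \right)} = - \frac{1}{4}$ ($O{\left(z \right)} = \frac{1}{4 \left(-1\right)} = \frac{1}{4} \left(-1\right) = - \frac{1}{4}$)
$A{\left(T \right)} = -1$ ($A{\left(T \right)} = \frac{1}{4 \left(- \frac{1}{4}\right)} = \frac{1}{-1} = -1$)
$A^{2}{\left(x{\left(-3,-2 \right)} \right)} = \left(-1\right)^{2} = 1$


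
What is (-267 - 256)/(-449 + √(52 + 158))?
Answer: 234827/201391 + 523*√210/201391 ≈ 1.2037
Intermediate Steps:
(-267 - 256)/(-449 + √(52 + 158)) = -523/(-449 + √210)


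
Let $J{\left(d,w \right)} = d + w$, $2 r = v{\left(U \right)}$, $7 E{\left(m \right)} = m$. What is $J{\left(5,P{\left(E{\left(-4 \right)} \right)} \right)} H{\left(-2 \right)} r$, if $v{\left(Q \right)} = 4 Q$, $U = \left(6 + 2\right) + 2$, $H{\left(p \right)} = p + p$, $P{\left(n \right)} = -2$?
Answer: $-240$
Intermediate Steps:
$E{\left(m \right)} = \frac{m}{7}$
$H{\left(p \right)} = 2 p$
$U = 10$ ($U = 8 + 2 = 10$)
$r = 20$ ($r = \frac{4 \cdot 10}{2} = \frac{1}{2} \cdot 40 = 20$)
$J{\left(5,P{\left(E{\left(-4 \right)} \right)} \right)} H{\left(-2 \right)} r = \left(5 - 2\right) 2 \left(-2\right) 20 = 3 \left(-4\right) 20 = \left(-12\right) 20 = -240$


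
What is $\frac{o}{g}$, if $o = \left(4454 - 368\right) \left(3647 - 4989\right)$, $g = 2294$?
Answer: $- \frac{2741706}{1147} \approx -2390.3$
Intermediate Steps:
$o = -5483412$ ($o = \left(4454 - 368\right) \left(-1342\right) = 4086 \left(-1342\right) = -5483412$)
$\frac{o}{g} = - \frac{5483412}{2294} = \left(-5483412\right) \frac{1}{2294} = - \frac{2741706}{1147}$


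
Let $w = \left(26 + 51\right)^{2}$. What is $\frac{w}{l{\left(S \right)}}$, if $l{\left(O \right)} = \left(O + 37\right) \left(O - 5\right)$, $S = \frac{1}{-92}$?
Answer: $- \frac{50183056}{1568783} \approx -31.989$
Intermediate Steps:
$w = 5929$ ($w = 77^{2} = 5929$)
$S = - \frac{1}{92} \approx -0.01087$
$l{\left(O \right)} = \left(-5 + O\right) \left(37 + O\right)$ ($l{\left(O \right)} = \left(37 + O\right) \left(-5 + O\right) = \left(-5 + O\right) \left(37 + O\right)$)
$\frac{w}{l{\left(S \right)}} = \frac{5929}{-185 + \left(- \frac{1}{92}\right)^{2} + 32 \left(- \frac{1}{92}\right)} = \frac{5929}{-185 + \frac{1}{8464} - \frac{8}{23}} = \frac{5929}{- \frac{1568783}{8464}} = 5929 \left(- \frac{8464}{1568783}\right) = - \frac{50183056}{1568783}$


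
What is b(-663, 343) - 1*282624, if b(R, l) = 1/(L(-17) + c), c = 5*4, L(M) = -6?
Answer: -3956735/14 ≈ -2.8262e+5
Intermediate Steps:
c = 20
b(R, l) = 1/14 (b(R, l) = 1/(-6 + 20) = 1/14)
b(-663, 343) - 1*282624 = 1/14 - 1*282624 = 1/14 - 282624 = -3956735/14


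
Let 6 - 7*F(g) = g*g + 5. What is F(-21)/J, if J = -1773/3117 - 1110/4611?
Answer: 63877720/822689 ≈ 77.645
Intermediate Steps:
F(g) = ⅐ - g²/7 (F(g) = 6/7 - (g*g + 5)/7 = 6/7 - (g² + 5)/7 = 6/7 - (5 + g²)/7 = 6/7 + (-5/7 - g²/7) = ⅐ - g²/7)
J = -1292797/1596943 (J = -1773*1/3117 - 1110*1/4611 = -591/1039 - 370/1537 = -1292797/1596943 ≈ -0.80954)
F(-21)/J = (⅐ - ⅐*(-21)²)/(-1292797/1596943) = (⅐ - ⅐*441)*(-1596943/1292797) = (⅐ - 63)*(-1596943/1292797) = -440/7*(-1596943/1292797) = 63877720/822689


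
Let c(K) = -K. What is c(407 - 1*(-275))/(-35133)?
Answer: 682/35133 ≈ 0.019412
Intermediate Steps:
c(407 - 1*(-275))/(-35133) = -(407 - 1*(-275))/(-35133) = -(407 + 275)*(-1/35133) = -1*682*(-1/35133) = -682*(-1/35133) = 682/35133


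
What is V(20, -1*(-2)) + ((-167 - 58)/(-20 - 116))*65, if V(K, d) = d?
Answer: 14897/136 ≈ 109.54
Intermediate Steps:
V(20, -1*(-2)) + ((-167 - 58)/(-20 - 116))*65 = -1*(-2) + ((-167 - 58)/(-20 - 116))*65 = 2 - 225/(-136)*65 = 2 - 225*(-1/136)*65 = 2 + (225/136)*65 = 2 + 14625/136 = 14897/136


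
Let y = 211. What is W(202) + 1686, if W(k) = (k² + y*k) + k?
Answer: 85314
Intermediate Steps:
W(k) = k² + 212*k (W(k) = (k² + 211*k) + k = k² + 212*k)
W(202) + 1686 = 202*(212 + 202) + 1686 = 202*414 + 1686 = 83628 + 1686 = 85314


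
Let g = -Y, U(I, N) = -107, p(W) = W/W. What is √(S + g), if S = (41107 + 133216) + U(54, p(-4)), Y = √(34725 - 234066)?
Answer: √(174216 - 9*I*√2461) ≈ 417.39 - 0.5349*I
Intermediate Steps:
p(W) = 1
Y = 9*I*√2461 (Y = √(-199341) = 9*I*√2461 ≈ 446.48*I)
g = -9*I*√2461 ≈ -446.48*I
S = 174216 (S = (41107 + 133216) - 107 = 174323 - 107 = 174216)
√(S + g) = √(174216 - 9*I*√2461)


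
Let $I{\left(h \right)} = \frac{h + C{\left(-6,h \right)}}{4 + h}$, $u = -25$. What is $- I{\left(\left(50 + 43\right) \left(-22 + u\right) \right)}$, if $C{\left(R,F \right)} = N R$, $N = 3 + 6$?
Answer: $- \frac{4425}{4367} \approx -1.0133$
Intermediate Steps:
$N = 9$
$C{\left(R,F \right)} = 9 R$
$I{\left(h \right)} = \frac{-54 + h}{4 + h}$ ($I{\left(h \right)} = \frac{h + 9 \left(-6\right)}{4 + h} = \frac{h - 54}{4 + h} = \frac{-54 + h}{4 + h}$)
$- I{\left(\left(50 + 43\right) \left(-22 + u\right) \right)} = - \frac{-54 + \left(50 + 43\right) \left(-22 - 25\right)}{4 + \left(50 + 43\right) \left(-22 - 25\right)} = - \frac{-54 + 93 \left(-47\right)}{4 + 93 \left(-47\right)} = - \frac{-54 - 4371}{4 - 4371} = - \frac{-4425}{-4367} = - \frac{\left(-1\right) \left(-4425\right)}{4367} = \left(-1\right) \frac{4425}{4367} = - \frac{4425}{4367}$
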